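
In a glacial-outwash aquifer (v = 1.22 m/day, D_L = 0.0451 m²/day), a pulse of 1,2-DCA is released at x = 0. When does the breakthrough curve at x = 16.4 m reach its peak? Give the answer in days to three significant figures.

For the 1D instantaneous-source solution, setting ∂C/∂t = 0 at fixed x gives v²t² + 2Dt − x² = 0, so t = (√(D² + v²x²) − D)/v².
√(D² + v²x²) = √(0.0451² + 1.22² × 16.4²) = 20.01; v² = 1.4884.
t = (20.01 − 0.0451)/1.4884 = 13.4 days (vs. the pure-advection estimate x/v = 13.4 d).

13.4 days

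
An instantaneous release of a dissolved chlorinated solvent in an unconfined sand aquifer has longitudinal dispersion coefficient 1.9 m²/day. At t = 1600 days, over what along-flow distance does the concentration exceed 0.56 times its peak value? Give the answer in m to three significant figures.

168 m

The plume is Gaussian with σ = √(2Dt) = √(2 × 1.9 × 1600) = 77.97 m.
C/C_peak = exp(−Δx²/(2σ²)) = 0.56 ⇒ Δx = σ·√(−2 ln 0.56) = 77.97 × 1.077 = 83.97 m.
Width = 2Δx = 168 m.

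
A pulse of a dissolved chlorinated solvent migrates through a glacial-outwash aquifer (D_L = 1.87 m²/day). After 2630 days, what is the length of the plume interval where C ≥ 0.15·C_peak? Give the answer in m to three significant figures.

386 m

The plume is Gaussian with σ = √(2Dt) = √(2 × 1.87 × 2630) = 99.18 m.
C/C_peak = exp(−Δx²/(2σ²)) = 0.15 ⇒ Δx = σ·√(−2 ln 0.15) = 99.18 × 1.948 = 193.2 m.
Width = 2Δx = 386 m.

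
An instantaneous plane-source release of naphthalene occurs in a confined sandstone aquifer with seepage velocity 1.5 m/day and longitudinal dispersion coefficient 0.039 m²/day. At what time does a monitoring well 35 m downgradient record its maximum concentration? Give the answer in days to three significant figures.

For the 1D instantaneous-source solution, setting ∂C/∂t = 0 at fixed x gives v²t² + 2Dt − x² = 0, so t = (√(D² + v²x²) − D)/v².
√(D² + v²x²) = √(0.039² + 1.5² × 35²) = 52.50; v² = 2.25.
t = (52.50 − 0.039)/2.25 = 23.3 days (vs. the pure-advection estimate x/v = 23.3 d).

23.3 days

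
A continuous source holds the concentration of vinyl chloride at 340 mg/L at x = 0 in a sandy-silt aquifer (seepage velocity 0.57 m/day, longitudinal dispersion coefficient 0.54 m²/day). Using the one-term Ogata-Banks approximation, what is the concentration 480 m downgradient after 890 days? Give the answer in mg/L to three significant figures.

276 mg/L

For a continuous step input, C/C₀ ≈ ½·erfc((x−vt)/(2√(Dt))).
vt = 0.57 × 890 = 507.3 m and 2√(Dt) = 2√(0.54 × 890) = 43.85 m.
Argument (x−vt)/(2√(Dt)) = (480 − 507.3)/43.85 = -0.6226; ½·erfc(-0.6226) = 0.8107.
C = 340 × 0.8107 = 276 mg/L.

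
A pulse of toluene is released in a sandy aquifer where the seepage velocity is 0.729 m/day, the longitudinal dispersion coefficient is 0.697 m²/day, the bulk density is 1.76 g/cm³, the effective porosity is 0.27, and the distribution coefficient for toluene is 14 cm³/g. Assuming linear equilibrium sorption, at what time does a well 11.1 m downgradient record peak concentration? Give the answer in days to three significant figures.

1290 days

Retardation factor R = 1 + ρ_b·K_d/n = 1 + 1.76 × 14/0.27 = 92.26.
Sorption retards both mechanisms: v_R = v/R = 0.007902 m/day, D_R = D/R = 0.007555 m²/day.
Peak time from v_R²t² + 2D_R t − x² = 0: t = (√(D_R² + v_R²x²) − D_R)/v_R².
√(D_R² + v_R²x²) = √(0.007555² + 0.007902² × 11.1²) = 0.08804; v_R² = 6.244e-05.
t = (0.08804 − 0.007555)/6.244e-05 = 1290 days.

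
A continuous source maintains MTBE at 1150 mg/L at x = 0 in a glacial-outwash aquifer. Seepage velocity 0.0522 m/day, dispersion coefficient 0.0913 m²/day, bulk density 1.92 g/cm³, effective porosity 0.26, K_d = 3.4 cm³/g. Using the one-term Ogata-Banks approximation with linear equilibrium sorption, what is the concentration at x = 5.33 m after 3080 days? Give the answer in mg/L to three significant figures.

Retardation factor R = 1 + ρ_b·K_d/n = 1 + 1.92 × 3.4/0.26 = 26.11.
Sorption retards both mechanisms: v_R = v/R = 0.001999 m/day, D_R = D/R = 0.003497 m²/day.
v_R·t = 0.001999 × 3080 = 6.15692 m; 2√(D_R t) = 6.564 m; argument = (5.33 − 6.15692)/6.564 = -0.1260.
C = C₀ × ½·erfc(-0.1260) = 1150 × 0.5707 = 656 mg/L.

656 mg/L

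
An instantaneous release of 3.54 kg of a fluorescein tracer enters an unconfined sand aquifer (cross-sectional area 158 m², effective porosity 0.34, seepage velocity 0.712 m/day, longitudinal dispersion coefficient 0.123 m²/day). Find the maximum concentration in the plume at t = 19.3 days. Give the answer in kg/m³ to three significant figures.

0.0121 kg/m³

The peak of an instantaneous 1D plume sits at x = vt; there the Gaussian factor is 1 and C_max = M/(n_e·A·√(4πDt)), where n_e·A is the pore area the mass is dissolved in.
√(4πDt) = √(4π × 0.123 × 19.3) = 5.462 m, so C_max = 3.54/(0.34 × 158 × 5.462) = 0.0121 kg/m³.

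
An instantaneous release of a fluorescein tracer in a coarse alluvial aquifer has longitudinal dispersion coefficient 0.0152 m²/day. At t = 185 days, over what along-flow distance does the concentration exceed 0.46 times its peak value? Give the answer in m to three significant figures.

5.91 m

The plume is Gaussian with σ = √(2Dt) = √(2 × 0.0152 × 185) = 2.371 m.
C/C_peak = exp(−Δx²/(2σ²)) = 0.46 ⇒ Δx = σ·√(−2 ln 0.46) = 2.371 × 1.246 = 2.954 m.
Width = 2Δx = 5.91 m.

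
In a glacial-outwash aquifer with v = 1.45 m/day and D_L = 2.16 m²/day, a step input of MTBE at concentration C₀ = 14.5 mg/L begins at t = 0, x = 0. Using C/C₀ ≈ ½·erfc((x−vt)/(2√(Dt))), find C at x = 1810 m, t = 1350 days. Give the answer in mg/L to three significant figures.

For a continuous step input, C/C₀ ≈ ½·erfc((x−vt)/(2√(Dt))).
vt = 1.45 × 1350 = 1957.5 m and 2√(Dt) = 2√(2.16 × 1350) = 108.0 m.
Argument (x−vt)/(2√(Dt)) = (1810 − 1957.5)/108.0 = -1.366; ½·erfc(-1.366) = 0.9733.
C = 14.5 × 0.9733 = 14.1 mg/L.

14.1 mg/L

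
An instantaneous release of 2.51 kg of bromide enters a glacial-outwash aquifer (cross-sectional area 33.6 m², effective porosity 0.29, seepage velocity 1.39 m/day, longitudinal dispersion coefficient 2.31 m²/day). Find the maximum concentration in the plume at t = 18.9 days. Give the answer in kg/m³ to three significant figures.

0.0110 kg/m³

The peak of an instantaneous 1D plume sits at x = vt; there the Gaussian factor is 1 and C_max = M/(n_e·A·√(4πDt)), where n_e·A is the pore area the mass is dissolved in.
√(4πDt) = √(4π × 2.31 × 18.9) = 23.42 m, so C_max = 2.51/(0.29 × 33.6 × 23.42) = 0.0110 kg/m³.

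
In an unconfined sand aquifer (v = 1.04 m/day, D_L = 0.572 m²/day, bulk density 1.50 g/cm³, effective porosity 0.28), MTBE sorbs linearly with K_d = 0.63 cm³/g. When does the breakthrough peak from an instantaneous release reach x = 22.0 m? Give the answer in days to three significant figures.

90.3 days

Retardation factor R = 1 + ρ_b·K_d/n = 1 + 1.50 × 0.63/0.28 = 4.375.
Sorption retards both mechanisms: v_R = v/R = 0.2377 m/day, D_R = D/R = 0.1307 m²/day.
Peak time from v_R²t² + 2D_R t − x² = 0: t = (√(D_R² + v_R²x²) − D_R)/v_R².
√(D_R² + v_R²x²) = √(0.1307² + 0.2377² × 22.0²) = 5.231; v_R² = 0.05650.
t = (5.231 − 0.1307)/0.05650 = 90.3 days.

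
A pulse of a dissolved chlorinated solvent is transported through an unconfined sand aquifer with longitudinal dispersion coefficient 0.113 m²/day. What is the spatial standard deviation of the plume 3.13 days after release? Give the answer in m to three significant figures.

0.841 m

Dispersive spreading gives a Gaussian with σ² = 2Dt; advection only shifts the center.
σ = √(2 × 0.113 × 3.13) = 0.841 m.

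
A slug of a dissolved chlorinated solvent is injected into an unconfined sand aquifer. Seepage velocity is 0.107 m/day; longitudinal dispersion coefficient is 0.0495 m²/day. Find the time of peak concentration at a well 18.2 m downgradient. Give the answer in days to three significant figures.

166 days

For the 1D instantaneous-source solution, setting ∂C/∂t = 0 at fixed x gives v²t² + 2Dt − x² = 0, so t = (√(D² + v²x²) − D)/v².
√(D² + v²x²) = √(0.0495² + 0.107² × 18.2²) = 1.948; v² = 0.011449.
t = (1.948 − 0.0495)/0.011449 = 166 days (vs. the pure-advection estimate x/v = 170 d).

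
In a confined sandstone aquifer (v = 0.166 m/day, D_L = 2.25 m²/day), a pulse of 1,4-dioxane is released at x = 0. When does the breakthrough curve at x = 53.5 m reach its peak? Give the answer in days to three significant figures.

251 days

For the 1D instantaneous-source solution, setting ∂C/∂t = 0 at fixed x gives v²t² + 2Dt − x² = 0, so t = (√(D² + v²x²) − D)/v².
√(D² + v²x²) = √(2.25² + 0.166² × 53.5²) = 9.162; v² = 0.027556.
t = (9.162 − 2.25)/0.027556 = 251 days (vs. the pure-advection estimate x/v = 322 d).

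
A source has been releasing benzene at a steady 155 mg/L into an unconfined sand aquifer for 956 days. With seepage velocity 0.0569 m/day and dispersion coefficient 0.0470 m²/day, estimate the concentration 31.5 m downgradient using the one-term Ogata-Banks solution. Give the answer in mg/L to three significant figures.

154 mg/L

For a continuous step input, C/C₀ ≈ ½·erfc((x−vt)/(2√(Dt))).
vt = 0.0569 × 956 = 54.3964 m and 2√(Dt) = 2√(0.0470 × 956) = 13.41 m.
Argument (x−vt)/(2√(Dt)) = (31.5 − 54.3964)/13.41 = -1.707; ½·erfc(-1.707) = 0.9921.
C = 155 × 0.9921 = 154 mg/L.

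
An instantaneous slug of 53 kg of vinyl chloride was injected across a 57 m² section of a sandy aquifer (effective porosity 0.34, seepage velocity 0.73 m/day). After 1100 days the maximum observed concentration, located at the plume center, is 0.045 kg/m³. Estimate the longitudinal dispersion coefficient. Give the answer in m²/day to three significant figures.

At the plume center C_max = M/(n_e·A·√(4πDt)), so D = M²/(4πt·(n_e·A·C_max)²).
n_e·A·C_max = 0.34 × 57 × 0.045 = 0.8721 kg/m.
D = 53²/(4π × 1100 × 0.8721²) = 0.267 m²/day.

0.267 m²/day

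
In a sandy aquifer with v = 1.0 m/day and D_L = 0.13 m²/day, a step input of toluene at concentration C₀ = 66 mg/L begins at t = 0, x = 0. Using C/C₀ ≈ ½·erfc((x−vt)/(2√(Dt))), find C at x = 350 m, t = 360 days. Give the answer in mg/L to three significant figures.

56.1 mg/L

For a continuous step input, C/C₀ ≈ ½·erfc((x−vt)/(2√(Dt))).
vt = 1.0 × 360 = 360 m and 2√(Dt) = 2√(0.13 × 360) = 13.68 m.
Argument (x−vt)/(2√(Dt)) = (350 − 360)/13.68 = -0.7310; ½·erfc(-0.7310) = 0.8494.
C = 66 × 0.8494 = 56.1 mg/L.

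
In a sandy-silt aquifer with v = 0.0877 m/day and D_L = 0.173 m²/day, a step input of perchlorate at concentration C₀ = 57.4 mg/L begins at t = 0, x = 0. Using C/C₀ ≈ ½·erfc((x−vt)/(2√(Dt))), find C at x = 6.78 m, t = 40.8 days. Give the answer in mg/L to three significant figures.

For a continuous step input, C/C₀ ≈ ½·erfc((x−vt)/(2√(Dt))).
vt = 0.0877 × 40.8 = 3.57816 m and 2√(Dt) = 2√(0.173 × 40.8) = 5.314 m.
Argument (x−vt)/(2√(Dt)) = (6.78 − 3.57816)/5.314 = 0.6025; ½·erfc(0.6025) = 0.1971.
C = 57.4 × 0.1971 = 11.3 mg/L.

11.3 mg/L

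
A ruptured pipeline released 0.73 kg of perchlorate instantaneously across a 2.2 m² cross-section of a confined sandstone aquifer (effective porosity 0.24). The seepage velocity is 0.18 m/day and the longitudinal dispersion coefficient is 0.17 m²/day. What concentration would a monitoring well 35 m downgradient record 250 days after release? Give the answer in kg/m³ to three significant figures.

0.0332 kg/m³

For an instantaneous plane source, C(x,t) = M/(n_e·A·√(4πDt)) · exp(−(x−vt)²/(4Dt)), with n_e·A the pore (flow) area.
Plume center vt = 0.18 × 250 = 45 m, so the well at 35 m is 10 m upgradient of the peak.
√(4πDt) = 23.11 m, giving peak height M/(n_e·A·√(4πDt)) = 0.73/(0.24 × 2.2 × 23.11) = 0.05983 kg/m³.
(x−vt)²/(4Dt) = (-10)²/(4 × 0.17 × 250) = 0.5882; exp(−0.5882) = 0.5553.
C = 0.05983 × 0.5553 = 0.0332 kg/m³.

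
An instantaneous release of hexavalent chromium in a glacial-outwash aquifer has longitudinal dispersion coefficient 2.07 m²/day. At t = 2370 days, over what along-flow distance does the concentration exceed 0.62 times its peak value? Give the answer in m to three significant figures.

194 m

The plume is Gaussian with σ = √(2Dt) = √(2 × 2.07 × 2370) = 99.05 m.
C/C_peak = exp(−Δx²/(2σ²)) = 0.62 ⇒ Δx = σ·√(−2 ln 0.62) = 99.05 × 0.9778 = 96.85 m.
Width = 2Δx = 194 m.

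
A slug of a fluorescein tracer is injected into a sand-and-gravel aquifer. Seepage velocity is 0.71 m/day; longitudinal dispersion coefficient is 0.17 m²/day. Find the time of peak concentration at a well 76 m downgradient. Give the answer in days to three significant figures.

For the 1D instantaneous-source solution, setting ∂C/∂t = 0 at fixed x gives v²t² + 2Dt − x² = 0, so t = (√(D² + v²x²) − D)/v².
√(D² + v²x²) = √(0.17² + 0.71² × 76²) = 53.96; v² = 0.5041.
t = (53.96 − 0.17)/0.5041 = 107 days (vs. the pure-advection estimate x/v = 107 d).

107 days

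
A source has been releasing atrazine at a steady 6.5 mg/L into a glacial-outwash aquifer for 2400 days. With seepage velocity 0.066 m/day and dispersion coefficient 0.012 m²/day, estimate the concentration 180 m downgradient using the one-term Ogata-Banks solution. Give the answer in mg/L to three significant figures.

For a continuous step input, C/C₀ ≈ ½·erfc((x−vt)/(2√(Dt))).
vt = 0.066 × 2400 = 158.4 m and 2√(Dt) = 2√(0.012 × 2400) = 10.73 m.
Argument (x−vt)/(2√(Dt)) = (180 − 158.4)/10.73 = 2.013; ½·erfc(2.013) = 0.002208.
C = 6.5 × 0.002208 = 0.0144 mg/L.

0.0144 mg/L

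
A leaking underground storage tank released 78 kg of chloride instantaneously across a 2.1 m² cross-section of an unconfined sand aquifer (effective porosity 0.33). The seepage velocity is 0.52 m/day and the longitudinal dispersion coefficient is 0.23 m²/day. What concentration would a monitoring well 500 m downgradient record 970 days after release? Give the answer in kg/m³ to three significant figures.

2.08 kg/m³

For an instantaneous plane source, C(x,t) = M/(n_e·A·√(4πDt)) · exp(−(x−vt)²/(4Dt)), with n_e·A the pore (flow) area.
Plume center vt = 0.52 × 970 = 504.4 m, so the well at 500 m is 4.4 m upgradient of the peak.
√(4πDt) = 52.95 m, giving peak height M/(n_e·A·√(4πDt)) = 78/(0.33 × 2.1 × 52.95) = 2.126 kg/m³.
(x−vt)²/(4Dt) = (-4.4)²/(4 × 0.23 × 970) = 0.02169; exp(−0.02169) = 0.9785.
C = 2.126 × 0.9785 = 2.08 kg/m³.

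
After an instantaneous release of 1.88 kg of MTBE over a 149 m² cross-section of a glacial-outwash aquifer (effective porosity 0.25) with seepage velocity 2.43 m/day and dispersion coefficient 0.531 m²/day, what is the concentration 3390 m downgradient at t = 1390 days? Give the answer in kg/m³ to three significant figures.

For an instantaneous plane source, C(x,t) = M/(n_e·A·√(4πDt)) · exp(−(x−vt)²/(4Dt)), with n_e·A the pore (flow) area.
Plume center vt = 2.43 × 1390 = 3377.7 m, so the well at 3390 m is 12.3 m downgradient of the peak.
√(4πDt) = 96.31 m, giving peak height M/(n_e·A·√(4πDt)) = 1.88/(0.25 × 149 × 96.31) = 0.0005240 kg/m³.
(x−vt)²/(4Dt) = (12.3)²/(4 × 0.531 × 1390) = 0.05124; exp(−0.05124) = 0.9501.
C = 0.0005240 × 0.9501 = 0.000498 kg/m³.

0.000498 kg/m³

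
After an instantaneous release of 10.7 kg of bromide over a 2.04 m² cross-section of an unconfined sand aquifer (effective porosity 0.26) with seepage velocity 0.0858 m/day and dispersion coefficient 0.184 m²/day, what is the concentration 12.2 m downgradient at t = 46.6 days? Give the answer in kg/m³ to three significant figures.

For an instantaneous plane source, C(x,t) = M/(n_e·A·√(4πDt)) · exp(−(x−vt)²/(4Dt)), with n_e·A the pore (flow) area.
Plume center vt = 0.0858 × 46.6 = 3.99828 m, so the well at 12.2 m is 8.20172 m downgradient of the peak.
√(4πDt) = 10.38 m, giving peak height M/(n_e·A·√(4πDt)) = 10.7/(0.26 × 2.04 × 10.38) = 1.943 kg/m³.
(x−vt)²/(4Dt) = (8.20172)²/(4 × 0.184 × 46.6) = 1.961; exp(−1.961) = 0.1407.
C = 1.943 × 0.1407 = 0.273 kg/m³.

0.273 kg/m³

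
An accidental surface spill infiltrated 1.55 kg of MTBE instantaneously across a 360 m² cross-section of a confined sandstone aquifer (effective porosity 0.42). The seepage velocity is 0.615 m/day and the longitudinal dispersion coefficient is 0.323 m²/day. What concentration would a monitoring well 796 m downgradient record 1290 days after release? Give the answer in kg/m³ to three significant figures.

0.000141 kg/m³

For an instantaneous plane source, C(x,t) = M/(n_e·A·√(4πDt)) · exp(−(x−vt)²/(4Dt)), with n_e·A the pore (flow) area.
Plume center vt = 0.615 × 1290 = 793.35 m, so the well at 796 m is 2.65 m downgradient of the peak.
√(4πDt) = 72.36 m, giving peak height M/(n_e·A·√(4πDt)) = 1.55/(0.42 × 360 × 72.36) = 0.0001417 kg/m³.
(x−vt)²/(4Dt) = (2.65)²/(4 × 0.323 × 1290) = 0.004213; exp(−0.004213) = 0.9958.
C = 0.0001417 × 0.9958 = 0.000141 kg/m³.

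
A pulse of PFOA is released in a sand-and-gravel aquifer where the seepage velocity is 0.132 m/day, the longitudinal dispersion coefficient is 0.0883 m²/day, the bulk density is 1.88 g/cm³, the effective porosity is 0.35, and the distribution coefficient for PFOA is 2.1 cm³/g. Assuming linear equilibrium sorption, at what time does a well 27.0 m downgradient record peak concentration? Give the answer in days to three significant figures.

Retardation factor R = 1 + ρ_b·K_d/n = 1 + 1.88 × 2.1/0.35 = 12.28.
Sorption retards both mechanisms: v_R = v/R = 0.01075 m/day, D_R = D/R = 0.007191 m²/day.
Peak time from v_R²t² + 2D_R t − x² = 0: t = (√(D_R² + v_R²x²) − D_R)/v_R².
√(D_R² + v_R²x²) = √(0.007191² + 0.01075² × 27.0²) = 0.2903; v_R² = 0.0001156.
t = (0.2903 − 0.007191)/0.0001156 = 2450 days.

2450 days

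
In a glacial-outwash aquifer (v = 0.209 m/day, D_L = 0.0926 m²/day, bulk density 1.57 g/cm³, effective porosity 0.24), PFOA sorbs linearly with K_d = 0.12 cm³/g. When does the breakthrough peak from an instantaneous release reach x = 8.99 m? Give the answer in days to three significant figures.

Retardation factor R = 1 + ρ_b·K_d/n = 1 + 1.57 × 0.12/0.24 = 1.785.
Sorption retards both mechanisms: v_R = v/R = 0.1171 m/day, D_R = D/R = 0.05188 m²/day.
Peak time from v_R²t² + 2D_R t − x² = 0: t = (√(D_R² + v_R²x²) − D_R)/v_R².
√(D_R² + v_R²x²) = √(0.05188² + 0.1171² × 8.99²) = 1.054; v_R² = 0.01371.
t = (1.054 − 0.05188)/0.01371 = 73.1 days.

73.1 days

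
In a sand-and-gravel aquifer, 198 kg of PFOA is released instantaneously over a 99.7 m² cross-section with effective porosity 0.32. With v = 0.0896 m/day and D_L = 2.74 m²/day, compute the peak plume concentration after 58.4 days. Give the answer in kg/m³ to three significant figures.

The peak of an instantaneous 1D plume sits at x = vt; there the Gaussian factor is 1 and C_max = M/(n_e·A·√(4πDt)), where n_e·A is the pore area the mass is dissolved in.
√(4πDt) = √(4π × 2.74 × 58.4) = 44.84 m, so C_max = 198/(0.32 × 99.7 × 44.84) = 0.138 kg/m³.

0.138 kg/m³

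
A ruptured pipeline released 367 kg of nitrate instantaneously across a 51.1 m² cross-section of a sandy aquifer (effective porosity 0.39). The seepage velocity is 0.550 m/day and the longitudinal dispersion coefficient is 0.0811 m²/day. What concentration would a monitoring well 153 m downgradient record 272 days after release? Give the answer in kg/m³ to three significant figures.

For an instantaneous plane source, C(x,t) = M/(n_e·A·√(4πDt)) · exp(−(x−vt)²/(4Dt)), with n_e·A the pore (flow) area.
Plume center vt = 0.550 × 272 = 149.6 m, so the well at 153 m is 3.4 m downgradient of the peak.
√(4πDt) = 16.65 m, giving peak height M/(n_e·A·√(4πDt)) = 367/(0.39 × 51.1 × 16.65) = 1.106 kg/m³.
(x−vt)²/(4Dt) = (3.4)²/(4 × 0.0811 × 272) = 0.1310; exp(−0.1310) = 0.8772.
C = 1.106 × 0.8772 = 0.970 kg/m³.

0.970 kg/m³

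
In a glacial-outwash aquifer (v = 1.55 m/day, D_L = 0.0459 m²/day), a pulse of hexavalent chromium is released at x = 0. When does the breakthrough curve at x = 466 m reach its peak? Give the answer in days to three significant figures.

301 days

For the 1D instantaneous-source solution, setting ∂C/∂t = 0 at fixed x gives v²t² + 2Dt − x² = 0, so t = (√(D² + v²x²) − D)/v².
√(D² + v²x²) = √(0.0459² + 1.55² × 466²) = 722.3; v² = 2.4025.
t = (722.3 − 0.0459)/2.4025 = 301 days (vs. the pure-advection estimate x/v = 301 d).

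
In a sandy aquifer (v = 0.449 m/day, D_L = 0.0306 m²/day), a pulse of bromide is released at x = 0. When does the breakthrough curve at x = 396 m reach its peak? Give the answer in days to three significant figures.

For the 1D instantaneous-source solution, setting ∂C/∂t = 0 at fixed x gives v²t² + 2Dt − x² = 0, so t = (√(D² + v²x²) − D)/v².
√(D² + v²x²) = √(0.0306² + 0.449² × 396²) = 177.8; v² = 0.201601.
t = (177.8 − 0.0306)/0.201601 = 882 days (vs. the pure-advection estimate x/v = 882 d).

882 days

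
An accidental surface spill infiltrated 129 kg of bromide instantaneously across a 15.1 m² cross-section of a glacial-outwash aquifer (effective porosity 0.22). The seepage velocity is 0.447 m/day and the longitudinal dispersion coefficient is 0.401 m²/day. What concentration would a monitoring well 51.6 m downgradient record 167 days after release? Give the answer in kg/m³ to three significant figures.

For an instantaneous plane source, C(x,t) = M/(n_e·A·√(4πDt)) · exp(−(x−vt)²/(4Dt)), with n_e·A the pore (flow) area.
Plume center vt = 0.447 × 167 = 74.649 m, so the well at 51.6 m is 23.049 m upgradient of the peak.
√(4πDt) = 29.01 m, giving peak height M/(n_e·A·√(4πDt)) = 129/(0.22 × 15.1 × 29.01) = 1.339 kg/m³.
(x−vt)²/(4Dt) = (-23.049)²/(4 × 0.401 × 167) = 1.983; exp(−1.983) = 0.1377.
C = 1.339 × 0.1377 = 0.184 kg/m³.

0.184 kg/m³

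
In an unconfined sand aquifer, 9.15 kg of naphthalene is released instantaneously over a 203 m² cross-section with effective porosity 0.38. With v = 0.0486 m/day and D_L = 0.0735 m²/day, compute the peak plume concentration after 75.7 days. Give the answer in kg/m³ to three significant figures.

The peak of an instantaneous 1D plume sits at x = vt; there the Gaussian factor is 1 and C_max = M/(n_e·A·√(4πDt)), where n_e·A is the pore area the mass is dissolved in.
√(4πDt) = √(4π × 0.0735 × 75.7) = 8.362 m, so C_max = 9.15/(0.38 × 203 × 8.362) = 0.0142 kg/m³.

0.0142 kg/m³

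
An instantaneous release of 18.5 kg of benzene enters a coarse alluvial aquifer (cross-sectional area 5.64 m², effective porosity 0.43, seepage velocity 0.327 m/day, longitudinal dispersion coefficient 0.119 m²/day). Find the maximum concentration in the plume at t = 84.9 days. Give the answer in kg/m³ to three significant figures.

0.677 kg/m³

The peak of an instantaneous 1D plume sits at x = vt; there the Gaussian factor is 1 and C_max = M/(n_e·A·√(4πDt)), where n_e·A is the pore area the mass is dissolved in.
√(4πDt) = √(4π × 0.119 × 84.9) = 11.27 m, so C_max = 18.5/(0.43 × 5.64 × 11.27) = 0.677 kg/m³.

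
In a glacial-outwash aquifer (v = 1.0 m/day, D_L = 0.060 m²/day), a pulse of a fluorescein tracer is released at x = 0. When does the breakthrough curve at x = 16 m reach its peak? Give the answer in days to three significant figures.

15.9 days

For the 1D instantaneous-source solution, setting ∂C/∂t = 0 at fixed x gives v²t² + 2Dt − x² = 0, so t = (√(D² + v²x²) − D)/v².
√(D² + v²x²) = √(0.060² + 1.0² × 16²) = 16.00; v² = 1.
t = (16.00 − 0.060)/1 = 15.9 days (vs. the pure-advection estimate x/v = 16.0 d).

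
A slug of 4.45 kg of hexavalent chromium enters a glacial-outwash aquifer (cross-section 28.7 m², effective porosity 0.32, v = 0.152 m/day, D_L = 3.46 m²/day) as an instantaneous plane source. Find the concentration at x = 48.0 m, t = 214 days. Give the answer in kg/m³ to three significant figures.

0.00463 kg/m³

For an instantaneous plane source, C(x,t) = M/(n_e·A·√(4πDt)) · exp(−(x−vt)²/(4Dt)), with n_e·A the pore (flow) area.
Plume center vt = 0.152 × 214 = 32.528 m, so the well at 48.0 m is 15.472 m downgradient of the peak.
√(4πDt) = 96.46 m, giving peak height M/(n_e·A·√(4πDt)) = 4.45/(0.32 × 28.7 × 96.46) = 0.005023 kg/m³.
(x−vt)²/(4Dt) = (15.472)²/(4 × 3.46 × 214) = 0.08082; exp(−0.08082) = 0.9224.
C = 0.005023 × 0.9224 = 0.00463 kg/m³.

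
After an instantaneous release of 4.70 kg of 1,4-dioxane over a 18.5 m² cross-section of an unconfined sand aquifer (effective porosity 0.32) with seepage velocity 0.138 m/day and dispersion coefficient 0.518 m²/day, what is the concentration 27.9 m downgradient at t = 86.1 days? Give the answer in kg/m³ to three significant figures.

0.00796 kg/m³

For an instantaneous plane source, C(x,t) = M/(n_e·A·√(4πDt)) · exp(−(x−vt)²/(4Dt)), with n_e·A the pore (flow) area.
Plume center vt = 0.138 × 86.1 = 11.8818 m, so the well at 27.9 m is 16.0182 m downgradient of the peak.
√(4πDt) = 23.67 m, giving peak height M/(n_e·A·√(4πDt)) = 4.70/(0.32 × 18.5 × 23.67) = 0.03354 kg/m³.
(x−vt)²/(4Dt) = (16.0182)²/(4 × 0.518 × 86.1) = 1.438; exp(−1.438) = 0.2374.
C = 0.03354 × 0.2374 = 0.00796 kg/m³.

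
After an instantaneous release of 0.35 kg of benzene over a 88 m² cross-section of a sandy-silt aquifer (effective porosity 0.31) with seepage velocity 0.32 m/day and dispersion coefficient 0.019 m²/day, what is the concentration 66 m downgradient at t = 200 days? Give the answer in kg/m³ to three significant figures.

For an instantaneous plane source, C(x,t) = M/(n_e·A·√(4πDt)) · exp(−(x−vt)²/(4Dt)), with n_e·A the pore (flow) area.
Plume center vt = 0.32 × 200 = 64 m, so the well at 66 m is 2 m downgradient of the peak.
√(4πDt) = 6.910 m, giving peak height M/(n_e·A·√(4πDt)) = 0.35/(0.31 × 88 × 6.910) = 0.001857 kg/m³.
(x−vt)²/(4Dt) = (2)²/(4 × 0.019 × 200) = 0.2632; exp(−0.2632) = 0.7686.
C = 0.001857 × 0.7686 = 0.00143 kg/m³.

0.00143 kg/m³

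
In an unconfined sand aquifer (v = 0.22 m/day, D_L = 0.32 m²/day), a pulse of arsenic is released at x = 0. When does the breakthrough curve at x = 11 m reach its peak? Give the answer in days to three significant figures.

For the 1D instantaneous-source solution, setting ∂C/∂t = 0 at fixed x gives v²t² + 2Dt − x² = 0, so t = (√(D² + v²x²) − D)/v².
√(D² + v²x²) = √(0.32² + 0.22² × 11²) = 2.441; v² = 0.0484.
t = (2.441 − 0.32)/0.0484 = 43.8 days (vs. the pure-advection estimate x/v = 50.0 d).

43.8 days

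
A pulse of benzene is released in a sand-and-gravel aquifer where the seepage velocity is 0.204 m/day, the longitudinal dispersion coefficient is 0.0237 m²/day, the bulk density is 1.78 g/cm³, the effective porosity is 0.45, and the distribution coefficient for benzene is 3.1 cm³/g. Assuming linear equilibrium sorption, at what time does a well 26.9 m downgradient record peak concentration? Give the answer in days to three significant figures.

Retardation factor R = 1 + ρ_b·K_d/n = 1 + 1.78 × 3.1/0.45 = 13.26.
Sorption retards both mechanisms: v_R = v/R = 0.01538 m/day, D_R = D/R = 0.001787 m²/day.
Peak time from v_R²t² + 2D_R t − x² = 0: t = (√(D_R² + v_R²x²) − D_R)/v_R².
√(D_R² + v_R²x²) = √(0.001787² + 0.01538² × 26.9²) = 0.4137; v_R² = 0.0002365.
t = (0.4137 − 0.001787)/0.0002365 = 1740 days.

1740 days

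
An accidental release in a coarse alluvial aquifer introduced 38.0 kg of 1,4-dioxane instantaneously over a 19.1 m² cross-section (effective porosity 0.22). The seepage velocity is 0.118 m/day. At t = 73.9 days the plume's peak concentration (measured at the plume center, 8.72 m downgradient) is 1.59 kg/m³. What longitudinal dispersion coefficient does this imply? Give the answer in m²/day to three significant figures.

0.0348 m²/day

At the plume center C_max = M/(n_e·A·√(4πDt)), so D = M²/(4πt·(n_e·A·C_max)²).
n_e·A·C_max = 0.22 × 19.1 × 1.59 = 6.681 kg/m.
D = 38.0²/(4π × 73.9 × 6.681²) = 0.0348 m²/day.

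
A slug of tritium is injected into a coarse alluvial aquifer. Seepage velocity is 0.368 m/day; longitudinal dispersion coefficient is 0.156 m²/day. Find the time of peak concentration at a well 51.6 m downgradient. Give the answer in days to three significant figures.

For the 1D instantaneous-source solution, setting ∂C/∂t = 0 at fixed x gives v²t² + 2Dt − x² = 0, so t = (√(D² + v²x²) − D)/v².
√(D² + v²x²) = √(0.156² + 0.368² × 51.6²) = 18.99; v² = 0.135424.
t = (18.99 − 0.156)/0.135424 = 139 days (vs. the pure-advection estimate x/v = 140 d).

139 days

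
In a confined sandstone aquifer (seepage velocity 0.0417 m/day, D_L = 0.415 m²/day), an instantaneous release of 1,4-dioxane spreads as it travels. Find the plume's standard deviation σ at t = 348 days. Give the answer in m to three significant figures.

Dispersive spreading gives a Gaussian with σ² = 2Dt; advection only shifts the center.
σ = √(2 × 0.415 × 348) = 17.0 m.

17.0 m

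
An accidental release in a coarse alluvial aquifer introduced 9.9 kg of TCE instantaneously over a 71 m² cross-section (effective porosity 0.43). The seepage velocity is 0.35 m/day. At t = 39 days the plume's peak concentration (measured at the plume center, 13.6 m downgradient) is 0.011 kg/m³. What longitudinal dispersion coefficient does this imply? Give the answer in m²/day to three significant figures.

At the plume center C_max = M/(n_e·A·√(4πDt)), so D = M²/(4πt·(n_e·A·C_max)²).
n_e·A·C_max = 0.43 × 71 × 0.011 = 0.3358 kg/m.
D = 9.9²/(4π × 39 × 0.3358²) = 1.77 m²/day.

1.77 m²/day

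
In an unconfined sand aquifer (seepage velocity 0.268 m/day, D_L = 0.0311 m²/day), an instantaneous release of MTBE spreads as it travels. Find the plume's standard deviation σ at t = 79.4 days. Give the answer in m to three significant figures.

2.22 m

Dispersive spreading gives a Gaussian with σ² = 2Dt; advection only shifts the center.
σ = √(2 × 0.0311 × 79.4) = 2.22 m.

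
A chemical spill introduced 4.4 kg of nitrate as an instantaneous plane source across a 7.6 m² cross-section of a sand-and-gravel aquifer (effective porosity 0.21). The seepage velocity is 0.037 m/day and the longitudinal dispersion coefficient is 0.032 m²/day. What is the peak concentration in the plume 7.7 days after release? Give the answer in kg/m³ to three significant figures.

The peak of an instantaneous 1D plume sits at x = vt; there the Gaussian factor is 1 and C_max = M/(n_e·A·√(4πDt)), where n_e·A is the pore area the mass is dissolved in.
√(4πDt) = √(4π × 0.032 × 7.7) = 1.760 m, so C_max = 4.4/(0.21 × 7.6 × 1.760) = 1.57 kg/m³.

1.57 kg/m³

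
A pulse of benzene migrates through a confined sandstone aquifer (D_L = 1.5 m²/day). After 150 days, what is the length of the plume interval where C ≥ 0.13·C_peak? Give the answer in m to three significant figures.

The plume is Gaussian with σ = √(2Dt) = √(2 × 1.5 × 150) = 21.21 m.
C/C_peak = exp(−Δx²/(2σ²)) = 0.13 ⇒ Δx = σ·√(−2 ln 0.13) = 21.21 × 2.020 = 42.84 m.
Width = 2Δx = 85.7 m.

85.7 m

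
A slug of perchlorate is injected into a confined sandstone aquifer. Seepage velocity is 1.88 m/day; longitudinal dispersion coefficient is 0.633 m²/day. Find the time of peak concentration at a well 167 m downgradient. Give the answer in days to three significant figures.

88.7 days

For the 1D instantaneous-source solution, setting ∂C/∂t = 0 at fixed x gives v²t² + 2Dt − x² = 0, so t = (√(D² + v²x²) − D)/v².
√(D² + v²x²) = √(0.633² + 1.88² × 167²) = 314.0; v² = 3.5344.
t = (314.0 − 0.633)/3.5344 = 88.7 days (vs. the pure-advection estimate x/v = 88.8 d).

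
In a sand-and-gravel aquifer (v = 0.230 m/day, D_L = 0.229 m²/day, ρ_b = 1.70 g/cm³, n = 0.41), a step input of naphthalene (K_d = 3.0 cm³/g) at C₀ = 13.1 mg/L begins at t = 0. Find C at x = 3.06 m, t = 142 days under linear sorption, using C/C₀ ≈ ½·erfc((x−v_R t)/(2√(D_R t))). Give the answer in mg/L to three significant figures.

5.07 mg/L

Retardation factor R = 1 + ρ_b·K_d/n = 1 + 1.70 × 3.0/0.41 = 13.44.
Sorption retards both mechanisms: v_R = v/R = 0.01711 m/day, D_R = D/R = 0.01704 m²/day.
v_R·t = 0.01711 × 142 = 2.42962 m; 2√(D_R t) = 3.111 m; argument = (3.06 − 2.42962)/3.111 = 0.2026.
C = C₀ × ½·erfc(0.2026) = 13.1 × 0.3872 = 5.07 mg/L.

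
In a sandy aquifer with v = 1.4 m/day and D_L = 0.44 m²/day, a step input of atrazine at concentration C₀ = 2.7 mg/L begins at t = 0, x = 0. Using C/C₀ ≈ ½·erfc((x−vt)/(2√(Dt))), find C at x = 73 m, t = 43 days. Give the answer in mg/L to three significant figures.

For a continuous step input, C/C₀ ≈ ½·erfc((x−vt)/(2√(Dt))).
vt = 1.4 × 43 = 60.2 m and 2√(Dt) = 2√(0.44 × 43) = 8.699 m.
Argument (x−vt)/(2√(Dt)) = (73 − 60.2)/8.699 = 1.471; ½·erfc(1.471) = 0.01875.
C = 2.7 × 0.01875 = 0.0506 mg/L.

0.0506 mg/L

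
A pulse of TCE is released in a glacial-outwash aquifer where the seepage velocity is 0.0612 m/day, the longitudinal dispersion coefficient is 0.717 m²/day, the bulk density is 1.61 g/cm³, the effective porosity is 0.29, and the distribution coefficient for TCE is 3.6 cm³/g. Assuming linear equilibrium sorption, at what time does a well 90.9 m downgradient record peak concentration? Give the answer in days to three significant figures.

27400 days

Retardation factor R = 1 + ρ_b·K_d/n = 1 + 1.61 × 3.6/0.29 = 20.99.
Sorption retards both mechanisms: v_R = v/R = 0.002916 m/day, D_R = D/R = 0.03416 m²/day.
Peak time from v_R²t² + 2D_R t − x² = 0: t = (√(D_R² + v_R²x²) − D_R)/v_R².
√(D_R² + v_R²x²) = √(0.03416² + 0.002916² × 90.9²) = 0.2673; v_R² = 8.503e-06.
t = (0.2673 − 0.03416)/8.503e-06 = 27400 days.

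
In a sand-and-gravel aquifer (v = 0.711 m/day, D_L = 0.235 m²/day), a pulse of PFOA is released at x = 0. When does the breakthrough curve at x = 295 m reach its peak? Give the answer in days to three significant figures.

For the 1D instantaneous-source solution, setting ∂C/∂t = 0 at fixed x gives v²t² + 2Dt − x² = 0, so t = (√(D² + v²x²) − D)/v².
√(D² + v²x²) = √(0.235² + 0.711² × 295²) = 209.7; v² = 0.505521.
t = (209.7 − 0.235)/0.505521 = 414 days (vs. the pure-advection estimate x/v = 415 d).

414 days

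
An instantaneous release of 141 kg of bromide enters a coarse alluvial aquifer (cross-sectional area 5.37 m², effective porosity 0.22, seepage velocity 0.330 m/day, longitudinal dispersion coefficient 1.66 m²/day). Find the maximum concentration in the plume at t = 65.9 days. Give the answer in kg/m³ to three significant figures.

The peak of an instantaneous 1D plume sits at x = vt; there the Gaussian factor is 1 and C_max = M/(n_e·A·√(4πDt)), where n_e·A is the pore area the mass is dissolved in.
√(4πDt) = √(4π × 1.66 × 65.9) = 37.08 m, so C_max = 141/(0.22 × 5.37 × 37.08) = 3.22 kg/m³.

3.22 kg/m³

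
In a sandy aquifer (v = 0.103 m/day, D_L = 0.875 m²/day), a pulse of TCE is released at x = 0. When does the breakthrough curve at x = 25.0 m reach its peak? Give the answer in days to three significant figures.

174 days

For the 1D instantaneous-source solution, setting ∂C/∂t = 0 at fixed x gives v²t² + 2Dt − x² = 0, so t = (√(D² + v²x²) − D)/v².
√(D² + v²x²) = √(0.875² + 0.103² × 25.0²) = 2.720; v² = 0.010609.
t = (2.720 − 0.875)/0.010609 = 174 days (vs. the pure-advection estimate x/v = 243 d).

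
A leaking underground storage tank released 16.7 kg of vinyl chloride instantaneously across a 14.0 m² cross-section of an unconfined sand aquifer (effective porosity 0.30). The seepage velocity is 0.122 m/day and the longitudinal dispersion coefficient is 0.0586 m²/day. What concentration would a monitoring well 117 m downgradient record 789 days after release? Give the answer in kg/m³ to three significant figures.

For an instantaneous plane source, C(x,t) = M/(n_e·A·√(4πDt)) · exp(−(x−vt)²/(4Dt)), with n_e·A the pore (flow) area.
Plume center vt = 0.122 × 789 = 96.258 m, so the well at 117 m is 20.742 m downgradient of the peak.
√(4πDt) = 24.10 m, giving peak height M/(n_e·A·√(4πDt)) = 16.7/(0.30 × 14.0 × 24.10) = 0.1650 kg/m³.
(x−vt)²/(4Dt) = (20.742)²/(4 × 0.0586 × 789) = 2.326; exp(−2.326) = 0.09769.
C = 0.1650 × 0.09769 = 0.0161 kg/m³.

0.0161 kg/m³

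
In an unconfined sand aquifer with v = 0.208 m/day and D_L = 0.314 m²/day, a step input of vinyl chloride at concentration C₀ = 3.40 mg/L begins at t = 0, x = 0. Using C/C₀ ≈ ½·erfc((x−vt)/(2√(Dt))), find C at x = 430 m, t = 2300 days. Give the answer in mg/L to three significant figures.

For a continuous step input, C/C₀ ≈ ½·erfc((x−vt)/(2√(Dt))).
vt = 0.208 × 2300 = 478.4 m and 2√(Dt) = 2√(0.314 × 2300) = 53.75 m.
Argument (x−vt)/(2√(Dt)) = (430 − 478.4)/53.75 = -0.9005; ½·erfc(-0.9005) = 0.8986.
C = 3.40 × 0.8986 = 3.06 mg/L.

3.06 mg/L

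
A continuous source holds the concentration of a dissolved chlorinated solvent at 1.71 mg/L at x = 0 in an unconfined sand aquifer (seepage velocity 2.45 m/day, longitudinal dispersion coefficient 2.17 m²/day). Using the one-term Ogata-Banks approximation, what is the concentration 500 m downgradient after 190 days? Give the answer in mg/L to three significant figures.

For a continuous step input, C/C₀ ≈ ½·erfc((x−vt)/(2√(Dt))).
vt = 2.45 × 190 = 465.5 m and 2√(Dt) = 2√(2.17 × 190) = 40.61 m.
Argument (x−vt)/(2√(Dt)) = (500 − 465.5)/40.61 = 0.8495; ½·erfc(0.8495) = 0.1148.
C = 1.71 × 0.1148 = 0.196 mg/L.

0.196 mg/L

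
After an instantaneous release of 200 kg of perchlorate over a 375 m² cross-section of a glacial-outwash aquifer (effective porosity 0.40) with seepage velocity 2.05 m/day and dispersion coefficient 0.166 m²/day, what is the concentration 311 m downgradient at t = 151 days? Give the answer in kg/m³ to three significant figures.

0.0736 kg/m³

For an instantaneous plane source, C(x,t) = M/(n_e·A·√(4πDt)) · exp(−(x−vt)²/(4Dt)), with n_e·A the pore (flow) area.
Plume center vt = 2.05 × 151 = 309.55 m, so the well at 311 m is 1.45 m downgradient of the peak.
√(4πDt) = 17.75 m, giving peak height M/(n_e·A·√(4πDt)) = 200/(0.40 × 375 × 17.75) = 0.07512 kg/m³.
(x−vt)²/(4Dt) = (1.45)²/(4 × 0.166 × 151) = 0.02097; exp(−0.02097) = 0.9792.
C = 0.07512 × 0.9792 = 0.0736 kg/m³.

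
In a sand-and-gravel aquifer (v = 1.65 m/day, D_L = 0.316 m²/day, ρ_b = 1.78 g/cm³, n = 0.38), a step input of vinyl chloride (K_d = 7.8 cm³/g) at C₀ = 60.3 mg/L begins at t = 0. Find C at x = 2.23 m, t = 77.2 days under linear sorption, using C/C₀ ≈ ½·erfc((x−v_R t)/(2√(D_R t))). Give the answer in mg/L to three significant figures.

Retardation factor R = 1 + ρ_b·K_d/n = 1 + 1.78 × 7.8/0.38 = 37.54.
Sorption retards both mechanisms: v_R = v/R = 0.04395 m/day, D_R = D/R = 0.008418 m²/day.
v_R·t = 0.04395 × 77.2 = 3.39294 m; 2√(D_R t) = 1.612 m; argument = (2.23 − 3.39294)/1.612 = -0.7214.
C = C₀ × ½·erfc(-0.7214) = 60.3 × 0.8462 = 51.0 mg/L.

51.0 mg/L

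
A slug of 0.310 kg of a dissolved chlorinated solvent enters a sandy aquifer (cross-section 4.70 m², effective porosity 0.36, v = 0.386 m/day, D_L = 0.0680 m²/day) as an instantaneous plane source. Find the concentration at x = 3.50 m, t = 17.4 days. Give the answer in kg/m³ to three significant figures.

0.00534 kg/m³

For an instantaneous plane source, C(x,t) = M/(n_e·A·√(4πDt)) · exp(−(x−vt)²/(4Dt)), with n_e·A the pore (flow) area.
Plume center vt = 0.386 × 17.4 = 6.7164 m, so the well at 3.50 m is 3.2164 m upgradient of the peak.
√(4πDt) = 3.856 m, giving peak height M/(n_e·A·√(4πDt)) = 0.310/(0.36 × 4.70 × 3.856) = 0.04751 kg/m³.
(x−vt)²/(4Dt) = (-3.2164)²/(4 × 0.0680 × 17.4) = 2.186; exp(−2.186) = 0.1124.
C = 0.04751 × 0.1124 = 0.00534 kg/m³.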